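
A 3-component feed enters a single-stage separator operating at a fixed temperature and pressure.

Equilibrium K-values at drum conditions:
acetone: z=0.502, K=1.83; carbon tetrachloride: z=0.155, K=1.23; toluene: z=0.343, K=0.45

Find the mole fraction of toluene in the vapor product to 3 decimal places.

y_toluene = 0.244

Rachford–Rice: g(ψ) = Σ zᵢ(Kᵢ−1)/(1+ψ(Kᵢ−1)) = 0.
Feasibility: ΣzᵢKᵢ = 1.264, Σzᵢ/Kᵢ = 1.163 — both > 1, two phases present.
Newton iteration, ψ⁰ = 0.35:
  ψ = 0.350: g = 0.1222, g' = -0.374 → ψ = 0.677
  ψ = 0.677: g = -0.0030, g' = -0.411 → ψ = 0.670
Converged at ψ = 0.670.
Compositions from xᵢ = zᵢ/(1+ψ(Kᵢ−1)), yᵢ = Kᵢxᵢ:
  acetone: x = 0.323, y = 0.590
  carbon tetrachloride: x = 0.134, y = 0.165
  toluene: x = 0.543, y = 0.244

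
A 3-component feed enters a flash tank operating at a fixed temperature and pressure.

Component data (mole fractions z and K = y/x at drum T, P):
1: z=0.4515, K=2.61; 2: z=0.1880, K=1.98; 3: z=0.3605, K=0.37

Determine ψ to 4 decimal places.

ψ = 0.7560

Let ψ = V/F and solve Σ zᵢ(Kᵢ−1)/(1+ψ(Kᵢ−1)) = 0.
Feasibility: ΣzᵢKᵢ = 1.6840, Σzᵢ/Kᵢ = 1.2423 — both > 1, two phases present.
Newton iteration, ψ⁰ = 0.5:
  ψ = 0.5000: g = 0.19482, g' = -0.7455 → ψ = 0.7613
  ψ = 0.7613: g = -0.00435, g' = -0.8239 → ψ = 0.7561
  ψ = 0.7561: g = -0.00001, g' = -0.8194 → ψ = 0.7560
Converged at ψ = 0.7560.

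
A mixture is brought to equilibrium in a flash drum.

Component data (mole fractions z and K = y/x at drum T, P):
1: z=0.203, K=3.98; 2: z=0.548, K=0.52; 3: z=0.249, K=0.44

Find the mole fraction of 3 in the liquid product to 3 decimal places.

x_3 = 0.269

Rachford–Rice: g(V/F) = Σ zᵢ(Kᵢ−1)/(1+V/F(Kᵢ−1)) = 0.
Check two-phase: ΣzᵢKᵢ = 1.202 > 1 and Σzᵢ/Kᵢ = 1.671 > 1, so g(0) = 0.202 > 0 and g(1) = -0.671 < 0.
Newton–Raphson from V/F = 0.61:
  V/F = 0.610: g = -0.3690, g' = -0.660 → V/F = 0.051
  V/F = 0.051: g = 0.1127, g' = -1.577 → V/F = 0.122
  V/F = 0.122: g = 0.0146, g' = -1.202 → V/F = 0.134
Converged at V/F = 0.134.
Compositions from xᵢ = zᵢ/(1+V/F(Kᵢ−1)), yᵢ = Kᵢxᵢ:
  1: x = 0.145, y = 0.577
  2: x = 0.586, y = 0.305
  3: x = 0.269, y = 0.118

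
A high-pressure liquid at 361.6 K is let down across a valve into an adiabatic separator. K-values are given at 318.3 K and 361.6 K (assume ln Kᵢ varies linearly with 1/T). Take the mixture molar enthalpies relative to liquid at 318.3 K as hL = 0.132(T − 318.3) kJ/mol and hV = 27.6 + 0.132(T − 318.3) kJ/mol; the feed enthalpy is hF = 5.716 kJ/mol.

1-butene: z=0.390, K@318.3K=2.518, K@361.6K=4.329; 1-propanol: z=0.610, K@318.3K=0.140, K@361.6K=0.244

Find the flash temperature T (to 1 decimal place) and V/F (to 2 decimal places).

T = 329.7 K, V/F = 0.15

Adiabatic flash: solve Rachford–Rice at each trial T, then check hF = ψ·hV(T) + (1−ψ)·hL(T).
  T = 318.3 K: K = (2.518, 0.140), RR gives ψ = 0.052, H_out = 1.425 kJ/mol
  T = 361.6 K: K = (4.329, 0.244), RR gives ψ = 0.333, H_out = 14.896 kJ/mol
  T = 340.0 K: K = (3.361, 0.188), RR gives ψ = 0.222, H_out = 8.994 kJ/mol
  T = 329.1 K: K = (2.921, 0.163), RR gives ψ = 0.148, H_out = 5.523 kJ/mol
  T = 334.6 K: K = (3.139, 0.176), RR gives ψ = 0.188, H_out = 7.336 kJ/mol
  T = 331.9 K: K = (3.031, 0.169), RR gives ψ = 0.169, H_out = 6.464 kJ/mol
  T = 330.5 K: K = (2.976, 0.166), RR gives ψ = 0.159, H_out = 5.998 kJ/mol
Linear interpolation between T = 329.1 (H_out = 5.523) and T = 330.5 (H_out = 5.998) on hF = 5.716 gives T ≈ 329.7 K, at which ψ = 0.15.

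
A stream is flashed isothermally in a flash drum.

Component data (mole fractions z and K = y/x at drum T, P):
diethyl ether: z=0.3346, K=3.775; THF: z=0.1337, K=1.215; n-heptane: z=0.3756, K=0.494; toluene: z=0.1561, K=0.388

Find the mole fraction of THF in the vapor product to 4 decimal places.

y_THF = 0.1458

Material balance + equilibrium reduce to Σ zᵢ(Kᵢ−1)/(1+ψ(Kᵢ−1)) = 0.
Feasibility: ΣzᵢKᵢ = 1.6717, Σzᵢ/Kᵢ = 1.3613 — both > 1, two phases present.
Newton–Raphson from ψ = 0.5:
  ψ = 0.5000: g = 0.02278, g' = -0.7508 → ψ = 0.5303
  ψ = 0.5303: g = 0.00026, g' = -0.7345 → ψ = 0.5307
Converged at ψ = 0.5307.
Compositions from xᵢ = zᵢ/(1+ψ(Kᵢ−1)), yᵢ = Kᵢxᵢ:
  diethyl ether: x = 0.1353, y = 0.5108
  THF: x = 0.1200, y = 0.1458
  n-heptane: x = 0.5135, y = 0.2537
  toluene: x = 0.2312, y = 0.0897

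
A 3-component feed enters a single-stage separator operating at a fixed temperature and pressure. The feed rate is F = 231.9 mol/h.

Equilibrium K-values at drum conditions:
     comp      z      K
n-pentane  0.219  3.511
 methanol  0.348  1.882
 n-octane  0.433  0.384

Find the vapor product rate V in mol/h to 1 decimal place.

V = 138.2 mol/h

Rachford–Rice: g(ψ) = Σ zᵢ(Kᵢ−1)/(1+ψ(Kᵢ−1)) = 0.
Feasibility: ΣzᵢKᵢ = 1.590, Σzᵢ/Kᵢ = 1.375 — both > 1, two phases present.
Newton iteration, ψ⁰ = 0.5:
  ψ = 0.500: g = 0.0714, g' = -0.745 → ψ = 0.596
Converged at ψ = 0.596.
Then V = ψ·F = 0.5960·231.9 = 138.2 mol/h and L = F − V = 93.7 mol/h.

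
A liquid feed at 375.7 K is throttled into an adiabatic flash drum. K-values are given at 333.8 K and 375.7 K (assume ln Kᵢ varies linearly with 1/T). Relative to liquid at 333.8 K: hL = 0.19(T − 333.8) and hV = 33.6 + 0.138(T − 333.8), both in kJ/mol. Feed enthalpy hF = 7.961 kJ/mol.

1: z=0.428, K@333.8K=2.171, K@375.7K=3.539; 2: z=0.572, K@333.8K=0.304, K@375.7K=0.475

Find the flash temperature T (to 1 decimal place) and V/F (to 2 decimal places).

Adiabatic flash: solve Rachford–Rice at each trial T, then check hF = ψ·hV(T) + (1−ψ)·hL(T).
  T = 333.8 K: K = (2.171, 0.304), RR gives ψ = 0.126, H_out = 4.249 kJ/mol
  T = 375.7 K: K = (3.539, 0.475), RR gives ψ = 0.590, H_out = 26.498 kJ/mol
  T = 354.8 K: K = (2.814, 0.385), RR gives ψ = 0.381, H_out = 16.371 kJ/mol
  T = 344.3 K: K = (2.481, 0.343), RR gives ψ = 0.266, H_out = 10.780 kJ/mol
  T = 339.1 K: K = (2.325, 0.324), RR gives ψ = 0.201, H_out = 7.707 kJ/mol
  T = 341.7 K: K = (2.402, 0.333), RR gives ψ = 0.234, H_out = 9.276 kJ/mol
  T = 340.4 K: K = (2.363, 0.329), RR gives ψ = 0.218, H_out = 8.500 kJ/mol
Linear interpolation between T = 339.1 (H_out = 7.707) and T = 340.4 (H_out = 8.500) on hF = 7.961 gives T ≈ 339.5 K, at which ψ = 0.21.

T = 339.5 K, V/F = 0.21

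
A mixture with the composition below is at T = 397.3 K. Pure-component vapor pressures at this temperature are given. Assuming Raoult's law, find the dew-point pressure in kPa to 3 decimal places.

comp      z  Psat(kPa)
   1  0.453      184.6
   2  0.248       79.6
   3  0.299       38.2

Pdew = 74.645 kPa

At the dew point ψ → 1, so Σzᵢ/Kᵢ = 1 with Kᵢ = Pᵢˢᵃᵗ/P ⇒ 1/P = Σzᵢ/Pᵢˢᵃᵗ.
1/P = 0.453/184.6 + 0.248/79.6 + 0.299/38.2 = 0.013397 ⇒ P = 74.645 kPa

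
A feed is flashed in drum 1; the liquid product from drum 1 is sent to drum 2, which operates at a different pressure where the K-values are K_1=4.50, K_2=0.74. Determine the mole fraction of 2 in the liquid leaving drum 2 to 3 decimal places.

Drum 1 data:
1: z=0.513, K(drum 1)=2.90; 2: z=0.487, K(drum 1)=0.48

Drum 1:
Material balance + equilibrium reduce to Σ zᵢ(Kᵢ−1)/(1+ψ₁(Kᵢ−1)) = 0.
Check two-phase: ΣzᵢKᵢ = 1.721 > 1 and Σzᵢ/Kᵢ = 1.191 > 1, so g(0) = 0.721 > 0 and g(1) = -0.191 < 0.
Iterate (Newton) starting at ψ₁ = 0.5:
  ψ₁ = 0.500: g = 0.1576, g' = -0.728 → ψ₁ = 0.717
  ψ₁ = 0.717: g = 0.0090, g' = -0.667 → ψ₁ = 0.730
Converged at ψ₁ = 0.730.
Drum-1 compositions:
  1: x = 0.215, y = 0.623
  2: x = 0.785, y = 0.377
Drum-2 feed = drum-1 liquid: z₂ = (0.2149, 0.7851).
Drum 2:
Rachford–Rice: g(ψ₂) = Σ zᵢ(Kᵢ−1)/(1+ψ₂(Kᵢ−1)) = 0.
g(0) = ΣzᵢKᵢ − 1 = 0.548 and g(1) = 1 − Σzᵢ/Kᵢ = -0.109, so a root lies in (0, 1).
Binary case is linear: z₁(K₁−1)(1+ψ₂(K₂−1)) + z₂(K₂−1)(1+ψ₂(K₁−1)) = 0
⇒ ψ₂ = [z₁(K₁−1)+z₂(K₂−1)] / [−(K₁−1)(K₂−1)] = 0.5479/0.9100 = 0.602
  1: x = 0.069, y = 0.311
  2: x = 0.931, y = 0.689

x_2 (drum 2) = 0.931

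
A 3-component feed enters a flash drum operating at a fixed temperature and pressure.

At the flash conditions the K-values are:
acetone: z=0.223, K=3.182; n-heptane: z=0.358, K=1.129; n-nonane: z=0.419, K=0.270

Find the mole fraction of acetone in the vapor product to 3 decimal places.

Let ψ = V/F and solve Σ zᵢ(Kᵢ−1)/(1+ψ(Kᵢ−1)) = 0.
g(0) = ΣzᵢKᵢ − 1 = 0.227 and g(1) = 1 − Σzᵢ/Kᵢ = -0.939, so a root lies in (0, 1).
Newton–Raphson from ψ = 0.52:
  ψ = 0.520: g = -0.2218, g' = -0.818 → ψ = 0.249
  ψ = 0.249: g = -0.0138, g' = -0.785 → ψ = 0.231
  ψ = 0.231: g = 0.0001, g' = -0.798 → ψ = 0.232
Converged at ψ = 0.232.
Compositions from xᵢ = zᵢ/(1+ψ(Kᵢ−1)), yᵢ = Kᵢxᵢ:
  acetone: x = 0.148, y = 0.471
  n-heptane: x = 0.348, y = 0.392
  n-nonane: x = 0.504, y = 0.136

y_acetone = 0.471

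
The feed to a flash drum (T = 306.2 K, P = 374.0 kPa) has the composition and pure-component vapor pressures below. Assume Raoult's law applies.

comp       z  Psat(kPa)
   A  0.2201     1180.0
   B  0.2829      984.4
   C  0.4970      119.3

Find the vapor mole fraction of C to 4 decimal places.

Raoult's law: Kᵢ = Pᵢˢᵃᵗ/P = Pᵢˢᵃᵗ/374.0.
  K_A = 1180.0/374.0 = 3.155080, K_B = 984.4/374.0 = 2.632086, K_C = 119.3/374.0 = 0.318984
Material balance + equilibrium reduce to Σ zᵢ(Kᵢ−1)/(1+V/F(Kᵢ−1)) = 0.
Feasibility: ΣzᵢKᵢ = 1.5976, Σzᵢ/Kᵢ = 1.7353 — both > 1, two phases present.
Newton iteration, V/F⁰ = 0.55:
  V/F = 0.5500: g = -0.08079, g' = -1.0126 → V/F = 0.4702
  V/F = 0.4702: g = -0.00107, g' = -0.9922 → V/F = 0.4691
Converged at V/F = 0.4691.
Compositions from xᵢ = zᵢ/(1+V/F(Kᵢ−1)), yᵢ = Kᵢxᵢ:
  A: x = 0.1094, y = 0.3453
  B: x = 0.1602, y = 0.4217
  C: x = 0.7303, y = 0.2330

y_C = 0.2330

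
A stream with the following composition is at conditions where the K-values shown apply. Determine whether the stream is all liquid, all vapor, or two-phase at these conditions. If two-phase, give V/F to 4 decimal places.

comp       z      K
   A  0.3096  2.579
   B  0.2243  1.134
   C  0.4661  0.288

ΣzᵢKᵢ = 1.1871; Σzᵢ/Kᵢ = 1.9362.
Both exceed 1, so a two-phase solution exists.
Rachford–Rice: g(ψ) = Σ zᵢ(Kᵢ−1)/(1+ψ(Kᵢ−1)) = 0.
Newton–Raphson from ψ = 0.66:
  ψ = 0.6600: g = -0.35906, g' = -1.0294 → ψ = 0.3112
  ψ = 0.3112: g = -0.06968, g' = -0.7407 → ψ = 0.2171
  ψ = 0.2171: g = 0.00071, g' = -0.7625 → ψ = 0.2181
Converged at ψ = 0.2181.

two-phase, V/F = 0.2181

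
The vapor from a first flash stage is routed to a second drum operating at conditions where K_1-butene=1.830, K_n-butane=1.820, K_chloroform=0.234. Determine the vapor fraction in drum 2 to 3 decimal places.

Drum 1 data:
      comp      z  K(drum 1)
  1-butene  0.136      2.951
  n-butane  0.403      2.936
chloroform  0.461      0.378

Drum 1:
Let ψ₁ = V/F and solve Σ zᵢ(Kᵢ−1)/(1+ψ₁(Kᵢ−1)) = 0.
Feasibility: ΣzᵢKᵢ = 1.759, Σzᵢ/Kᵢ = 1.403 — both > 1, two phases present.
Iterate (Newton) starting at ψ₁ = 0.5:
  ψ₁ = 0.500: g = 0.1146, g' = -0.898 → ψ₁ = 0.628
  ψ₁ = 0.628: g = 0.0012, g' = -0.892 → ψ₁ = 0.629
Converged at ψ₁ = 0.629.
Drum-1 compositions:
  1-butene: x = 0.061, y = 0.180
  n-butane: x = 0.182, y = 0.534
  chloroform: x = 0.757, y = 0.286
Drum-2 feed = drum-1 vapor: z₂ = (0.1802, 0.5336, 0.2862).
Drum 2:
Material balance + equilibrium reduce to Σ zᵢ(Kᵢ−1)/(1+ψ₂(Kᵢ−1)) = 0.
g(0) = ΣzᵢKᵢ − 1 = 0.368 and g(1) = 1 − Σzᵢ/Kᵢ = -0.615, so a root lies in (0, 1).
Newton–Raphson from ψ₂ = 0.5:
  ψ₂ = 0.500: g = 0.0607, g' = -0.684 → ψ₂ = 0.589
  ψ₂ = 0.589: g = -0.0038, g' = -0.776 → ψ₂ = 0.584
Converged at ψ₂ = 0.584.
  1-butene: x = 0.121, y = 0.222
  n-butane: x = 0.361, y = 0.657
  chloroform: x = 0.518, y = 0.121

V/F (drum 2) = 0.584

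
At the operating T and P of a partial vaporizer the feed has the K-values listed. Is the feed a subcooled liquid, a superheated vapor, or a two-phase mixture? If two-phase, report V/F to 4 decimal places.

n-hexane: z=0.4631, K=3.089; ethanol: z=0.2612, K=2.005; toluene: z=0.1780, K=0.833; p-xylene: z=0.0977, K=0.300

superheated vapor

ΣzᵢKᵢ = 2.1318; Σzᵢ/Kᵢ = 0.8195.
Since Σzᵢ/Kᵢ < 1 the mixture is above its dew point — single vapor phase.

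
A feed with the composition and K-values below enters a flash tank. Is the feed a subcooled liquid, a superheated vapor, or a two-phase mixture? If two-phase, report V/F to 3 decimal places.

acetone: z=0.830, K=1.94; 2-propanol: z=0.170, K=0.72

superheated vapor

ΣzᵢKᵢ = 1.733; Σzᵢ/Kᵢ = 0.664.
Since Σzᵢ/Kᵢ < 1 the mixture is above its dew point — single vapor phase.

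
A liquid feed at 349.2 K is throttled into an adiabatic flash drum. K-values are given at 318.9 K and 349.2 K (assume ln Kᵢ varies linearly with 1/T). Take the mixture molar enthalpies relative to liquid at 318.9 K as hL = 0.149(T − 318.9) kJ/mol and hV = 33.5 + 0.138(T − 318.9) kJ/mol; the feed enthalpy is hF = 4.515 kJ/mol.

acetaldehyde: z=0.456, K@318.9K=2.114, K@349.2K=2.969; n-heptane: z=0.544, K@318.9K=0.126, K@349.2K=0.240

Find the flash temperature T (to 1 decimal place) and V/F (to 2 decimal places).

T = 325.1 K, V/F = 0.11

Adiabatic flash: solve Rachford–Rice at each trial T, then check hF = ψ·hV(T) + (1−ψ)·hL(T).
  T = 318.9 K: K = (2.114, 0.126), RR gives ψ = 0.033, H_out = 1.119 kJ/mol
  T = 349.2 K: K = (2.969, 0.240), RR gives ψ = 0.324, H_out = 15.251 kJ/mol
  T = 334.0 K: K = (2.523, 0.176), RR gives ψ = 0.196, H_out = 8.798 kJ/mol
  T = 326.4 K: K = (2.313, 0.149), RR gives ψ = 0.122, H_out = 5.187 kJ/mol
  T = 322.6 K: K = (2.211, 0.137), RR gives ψ = 0.079, H_out = 3.205 kJ/mol
  T = 324.5 K: K = (2.262, 0.143), RR gives ψ = 0.101, H_out = 4.214 kJ/mol
Linear interpolation between T = 324.5 (H_out = 4.214) and T = 326.4 (H_out = 5.187) on hF = 4.515 gives T ≈ 325.1 K, at which ψ = 0.11.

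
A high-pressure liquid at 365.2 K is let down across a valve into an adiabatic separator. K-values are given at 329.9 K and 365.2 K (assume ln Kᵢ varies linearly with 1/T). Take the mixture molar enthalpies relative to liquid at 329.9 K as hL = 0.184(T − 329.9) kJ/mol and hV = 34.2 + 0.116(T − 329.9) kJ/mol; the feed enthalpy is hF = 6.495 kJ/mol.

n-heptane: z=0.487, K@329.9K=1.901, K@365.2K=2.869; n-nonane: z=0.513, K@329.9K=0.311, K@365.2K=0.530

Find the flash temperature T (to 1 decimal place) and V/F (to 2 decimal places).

Adiabatic flash: solve Rachford–Rice at each trial T, then check hF = ψ·hV(T) + (1−ψ)·hL(T).
  T = 329.9 K: K = (1.901, 0.311), RR gives ψ = 0.137, H_out = 4.701 kJ/mol
  T = 365.2 K: K = (2.869, 0.530), RR gives ψ = 0.762, H_out = 30.717 kJ/mol
  T = 347.5 K: K = (2.359, 0.411), RR gives ψ = 0.450, H_out = 18.074 kJ/mol
  T = 338.7 K: K = (2.123, 0.359), RR gives ψ = 0.303, H_out = 11.800 kJ/mol
  T = 334.3 K: K = (2.011, 0.334), RR gives ψ = 0.224, H_out = 8.405 kJ/mol
  T = 332.1 K: K = (1.955, 0.323), RR gives ψ = 0.182, H_out = 6.600 kJ/mol
Linear interpolation between T = 329.9 (H_out = 4.701) and T = 332.1 (H_out = 6.600) on hF = 6.495 gives T ≈ 332.0 K, at which ψ = 0.18.

T = 332.0 K, V/F = 0.18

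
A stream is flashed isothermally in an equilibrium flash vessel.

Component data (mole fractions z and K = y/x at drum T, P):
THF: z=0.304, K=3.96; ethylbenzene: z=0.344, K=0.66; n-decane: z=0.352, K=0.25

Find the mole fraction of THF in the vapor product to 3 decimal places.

Let ψ = V/F and solve Σ zᵢ(Kᵢ−1)/(1+ψ(Kᵢ−1)) = 0.
Check two-phase: ΣzᵢKᵢ = 1.519 > 1 and Σzᵢ/Kᵢ = 2.006 > 1, so g(0) = 0.519 > 0 and g(1) = -1.006 < 0.
Newton–Raphson from ψ = 0.35:
  ψ = 0.350: g = -0.0488, g' = -1.058 → ψ = 0.304
  ψ = 0.304: g = 0.0013, g' = -1.120 → ψ = 0.305
Converged at ψ = 0.305.
Compositions from xᵢ = zᵢ/(1+ψ(Kᵢ−1)), yᵢ = Kᵢxᵢ:
  THF: x = 0.160, y = 0.633
  ethylbenzene: x = 0.384, y = 0.253
  n-decane: x = 0.456, y = 0.114

y_THF = 0.633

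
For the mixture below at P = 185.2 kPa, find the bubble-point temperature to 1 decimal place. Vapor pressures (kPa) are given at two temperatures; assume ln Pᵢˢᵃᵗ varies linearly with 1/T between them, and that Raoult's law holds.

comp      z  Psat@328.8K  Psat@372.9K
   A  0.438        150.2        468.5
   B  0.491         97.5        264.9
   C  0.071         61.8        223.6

Bubble-point temperature: ΣzᵢPᵢˢᵃᵗ(T) = P. Interpolate ln Pᵢˢᵃᵗ = aᵢ + bᵢ/T.
  T = 328.8 K: ΣzᵢPᵢˢᵃᵗ = 118.05 kPa
  T = 372.9 K: ΣzᵢPᵢˢᵃᵗ = 351.14 kPa
  T = 350.9 K: ΣzᵢPᵢˢᵃᵗ = 210.79 kPa
  T = 339.9 K: ΣzᵢPᵢˢᵃᵗ = 159.41 kPa
  T = 345.4 K: ΣzᵢPᵢˢᵃᵗ = 183.71 kPa
  T = 348.1 K: ΣzᵢPᵢˢᵃᵗ = 196.65 kPa
Interpolating between 345.4 K and 348.1 K gives T ≈ 345.7 K.

T = 345.7 K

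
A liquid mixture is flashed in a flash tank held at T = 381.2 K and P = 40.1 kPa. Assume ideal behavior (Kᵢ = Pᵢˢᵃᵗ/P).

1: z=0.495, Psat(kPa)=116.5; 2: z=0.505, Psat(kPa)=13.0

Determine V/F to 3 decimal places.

Raoult's law: Kᵢ = Pᵢˢᵃᵗ/P = Pᵢˢᵃᵗ/40.1.
  K_1 = 116.5/40.1 = 2.90524, K_2 = 13.0/40.1 = 0.32419
Material balance + equilibrium reduce to Σ zᵢ(Kᵢ−1)/(1+V/F(Kᵢ−1)) = 0.
Feasibility: ΣzᵢKᵢ = 1.602, Σzᵢ/Kᵢ = 1.728 — both > 1, two phases present.
Binary case is linear: z₁(K₁−1)(1+V/F(K₂−1)) + z₂(K₂−1)(1+V/F(K₁−1)) = 0
⇒ V/F = [z₁(K₁−1)+z₂(K₂−1)] / [−(K₁−1)(K₂−1)] = 0.6018/1.2876 = 0.467

V/F = 0.467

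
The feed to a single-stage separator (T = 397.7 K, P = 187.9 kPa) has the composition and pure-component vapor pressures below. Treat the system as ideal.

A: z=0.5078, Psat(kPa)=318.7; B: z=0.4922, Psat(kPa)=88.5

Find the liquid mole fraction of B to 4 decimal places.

x_B = 0.5682

Raoult's law: Kᵢ = Pᵢˢᵃᵗ/P = Pᵢˢᵃᵗ/187.9.
  K_A = 318.7/187.9 = 1.696115, K_B = 88.5/187.9 = 0.470995
Rachford–Rice: g(ψ) = Σ zᵢ(Kᵢ−1)/(1+ψ(Kᵢ−1)) = 0.
Check two-phase: ΣzᵢKᵢ = 1.0931 > 1 and Σzᵢ/Kᵢ = 1.3444 > 1, so g(0) = 0.0931 > 0 and g(1) = -0.3444 < 0.
Binary case is linear: z₁(K₁−1)(1+ψ(K₂−1)) + z₂(K₂−1)(1+ψ(K₁−1)) = 0
⇒ ψ = [z₁(K₁−1)+z₂(K₂−1)] / [−(K₁−1)(K₂−1)] = 0.09311/0.36825 = 0.2528
Compositions from xᵢ = zᵢ/(1+ψ(Kᵢ−1)), yᵢ = Kᵢxᵢ:
  A: x = 0.4318, y = 0.7324
  B: x = 0.5682, y = 0.2676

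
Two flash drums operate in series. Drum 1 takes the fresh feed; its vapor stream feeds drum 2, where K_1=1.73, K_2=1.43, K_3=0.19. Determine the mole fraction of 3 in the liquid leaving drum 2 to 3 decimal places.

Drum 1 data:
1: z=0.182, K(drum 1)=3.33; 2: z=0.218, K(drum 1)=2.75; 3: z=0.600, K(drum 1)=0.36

x_3 (drum 2) = 0.411

Drum 1:
Rachford–Rice: g(ψ₁) = Σ zᵢ(Kᵢ−1)/(1+ψ₁(Kᵢ−1)) = 0.
Check two-phase: ΣzᵢKᵢ = 1.422 > 1 and Σzᵢ/Kᵢ = 1.801 > 1, so g(0) = 0.422 > 0 and g(1) = -0.801 < 0.
Newton iteration, ψ₁⁰ = 0.5:
  ψ₁ = 0.500: g = -0.1654, g' = -0.932 → ψ₁ = 0.323
  ψ₁ = 0.323: g = 0.0020, g' = -0.985 → ψ₁ = 0.325
Converged at ψ₁ = 0.325.
Drum-1 compositions:
  1: x = 0.104, y = 0.345
  2: x = 0.139, y = 0.382
  3: x = 0.757, y = 0.273
Drum-2 feed = drum-1 vapor: z₂ = (0.3450, 0.3823, 0.2727).
Drum 2:
Material balance + equilibrium reduce to Σ zᵢ(Kᵢ−1)/(1+ψ₂(Kᵢ−1)) = 0.
Feasibility: ΣzᵢKᵢ = 1.195, Σzᵢ/Kᵢ = 1.902 — both > 1, two phases present.
Newton–Raphson from ψ₂ = 0.5:
  ψ₂ = 0.500: g = -0.0513, g' = -0.652 → ψ₂ = 0.421
  ψ₂ = 0.421: g = -0.0034, g' = -0.570 → ψ₂ = 0.415
Converged at ψ₂ = 0.415.
  1: x = 0.265, y = 0.458
  2: x = 0.324, y = 0.464
  3: x = 0.411, y = 0.078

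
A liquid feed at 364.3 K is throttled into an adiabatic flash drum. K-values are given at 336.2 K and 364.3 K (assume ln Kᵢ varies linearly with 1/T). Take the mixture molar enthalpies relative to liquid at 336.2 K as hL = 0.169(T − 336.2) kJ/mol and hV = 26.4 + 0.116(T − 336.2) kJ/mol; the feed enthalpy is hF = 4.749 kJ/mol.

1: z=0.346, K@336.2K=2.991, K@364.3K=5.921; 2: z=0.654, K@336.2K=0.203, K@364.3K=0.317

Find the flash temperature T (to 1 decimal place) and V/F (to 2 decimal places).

Adiabatic flash: solve Rachford–Rice at each trial T, then check hF = ψ·hV(T) + (1−ψ)·hL(T).
  T = 336.2 K: K = (2.991, 0.203), RR gives ψ = 0.106, H_out = 2.789 kJ/mol
  T = 364.3 K: K = (5.921, 0.317), RR gives ψ = 0.374, H_out = 14.058 kJ/mol
  T = 350.2 K: K = (4.261, 0.256), RR gives ψ = 0.264, H_out = 9.149 kJ/mol
  T = 343.2 K: K = (3.583, 0.228), RR gives ψ = 0.195, H_out = 6.264 kJ/mol
  T = 339.7 K: K = (3.277, 0.215), RR gives ψ = 0.154, H_out = 4.622 kJ/mol
  T = 341.4 K: K = (3.423, 0.222), RR gives ψ = 0.175, H_out = 5.440 kJ/mol
Linear interpolation between T = 339.7 (H_out = 4.622) and T = 341.4 (H_out = 5.440) on hF = 4.749 gives T ≈ 340.0 K, at which ψ = 0.16.

T = 340.0 K, V/F = 0.16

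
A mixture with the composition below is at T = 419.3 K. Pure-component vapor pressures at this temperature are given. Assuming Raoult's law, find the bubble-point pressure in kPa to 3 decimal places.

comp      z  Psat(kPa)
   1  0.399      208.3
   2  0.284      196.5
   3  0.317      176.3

At the bubble point ψ → 0, so ΣzᵢKᵢ = 1 with Kᵢ = Pᵢˢᵃᵗ/P ⇒ P = ΣzᵢPᵢˢᵃᵗ.
P = 0.399·208.3 + 0.284·196.5 + 0.317·176.3 = 194.805 kPa

Pbub = 194.805 kPa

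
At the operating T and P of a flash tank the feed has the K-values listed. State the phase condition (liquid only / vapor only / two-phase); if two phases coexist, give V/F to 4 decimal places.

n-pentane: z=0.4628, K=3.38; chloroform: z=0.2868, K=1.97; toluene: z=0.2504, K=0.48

vapor only

ΣzᵢKᵢ = 2.2495; Σzᵢ/Kᵢ = 0.8042.
Since Σzᵢ/Kᵢ < 1 the mixture is above its dew point — single vapor phase.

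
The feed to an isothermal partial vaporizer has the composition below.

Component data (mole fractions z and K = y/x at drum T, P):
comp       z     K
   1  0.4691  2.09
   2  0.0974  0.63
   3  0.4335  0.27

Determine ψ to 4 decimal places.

ψ = 0.2146

Newton iteration, ψ⁰ = 0.4:
  ψ = 0.4000: g = -0.13320, g' = -0.7495 → ψ = 0.2223
  ψ = 0.2223: g = -0.00543, g' = -0.7061 → ψ = 0.2146
Converged at ψ = 0.2146.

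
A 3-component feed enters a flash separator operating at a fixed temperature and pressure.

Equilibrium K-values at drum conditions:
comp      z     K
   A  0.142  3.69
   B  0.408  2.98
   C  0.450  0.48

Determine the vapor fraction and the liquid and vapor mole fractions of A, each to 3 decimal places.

ψ = 0.847, x_A = 0.043, y_A = 0.160

Let ψ = V/F and solve Σ zᵢ(Kᵢ−1)/(1+ψ(Kᵢ−1)) = 0.
g(0) = ΣzᵢKᵢ − 1 = 0.956 and g(1) = 1 − Σzᵢ/Kᵢ = -0.113, so a root lies in (0, 1).
Newton iteration, ψ⁰ = 0.5:
  ψ = 0.500: g = 0.2526, g' = -0.813 → ψ = 0.811
  ψ = 0.811: g = 0.0256, g' = -0.701 → ψ = 0.847
Converged at ψ = 0.847.
Compositions from xᵢ = zᵢ/(1+ψ(Kᵢ−1)), yᵢ = Kᵢxᵢ:
  A: x = 0.043, y = 0.160
  B: x = 0.152, y = 0.454
  C: x = 0.804, y = 0.386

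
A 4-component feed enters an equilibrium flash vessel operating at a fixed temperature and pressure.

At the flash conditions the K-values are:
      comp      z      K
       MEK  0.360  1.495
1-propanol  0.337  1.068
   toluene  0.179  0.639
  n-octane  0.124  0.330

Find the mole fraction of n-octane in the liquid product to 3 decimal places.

Iterate (Newton) starting at V/F = 0.61:
  V/F = 0.610: g = -0.0645, g' = -0.251 → V/F = 0.353
  V/F = 0.353: g = -0.0088, g' = -0.192 → V/F = 0.307
  V/F = 0.307: g = -0.0001, g' = -0.186 → V/F = 0.306
Converged at V/F = 0.306.
Compositions from xᵢ = zᵢ/(1+V/F(Kᵢ−1)), yᵢ = Kᵢxᵢ:
  MEK: x = 0.313, y = 0.467
  1-propanol: x = 0.330, y = 0.353
  toluene: x = 0.201, y = 0.129
  n-octane: x = 0.156, y = 0.051

x_n-octane = 0.156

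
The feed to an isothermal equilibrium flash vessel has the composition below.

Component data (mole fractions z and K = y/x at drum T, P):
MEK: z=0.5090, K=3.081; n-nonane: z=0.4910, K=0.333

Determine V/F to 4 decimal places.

V/F = 0.5272

Material balance + equilibrium reduce to Σ zᵢ(Kᵢ−1)/(1+V/F(Kᵢ−1)) = 0.
g(0) = ΣzᵢKᵢ − 1 = 0.7317 and g(1) = 1 − Σzᵢ/Kᵢ = -0.6397, so a root lies in (0, 1).
Iterate (Newton) starting at V/F = 0.47:
  V/F = 0.4700: g = 0.05844, g' = -1.0268 → V/F = 0.5269
  V/F = 0.5269: g = 0.00027, g' = -1.0208 → V/F = 0.5272
Converged at V/F = 0.5272.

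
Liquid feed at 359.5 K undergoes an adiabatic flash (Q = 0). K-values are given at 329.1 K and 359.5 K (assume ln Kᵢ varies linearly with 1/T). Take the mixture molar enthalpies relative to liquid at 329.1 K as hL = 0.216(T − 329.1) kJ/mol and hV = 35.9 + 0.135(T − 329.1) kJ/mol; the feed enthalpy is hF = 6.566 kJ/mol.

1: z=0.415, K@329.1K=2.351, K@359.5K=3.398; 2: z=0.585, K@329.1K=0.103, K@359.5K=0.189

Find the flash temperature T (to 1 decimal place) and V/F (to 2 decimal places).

T = 339.1 K, V/F = 0.13

Adiabatic flash: solve Rachford–Rice at each trial T, then check hF = ψ·hV(T) + (1−ψ)·hL(T).
  T = 329.1 K: K = (2.351, 0.103), RR gives ψ = 0.030, H_out = 1.064 kJ/mol
  T = 359.5 K: K = (3.398, 0.189), RR gives ψ = 0.268, H_out = 15.520 kJ/mol
  T = 344.3 K: K = (2.850, 0.141), RR gives ψ = 0.167, H_out = 9.075 kJ/mol
  T = 336.7 K: K = (2.594, 0.121), RR gives ψ = 0.105, H_out = 5.352 kJ/mol
  T = 340.5 K: K = (2.720, 0.131), RR gives ψ = 0.137, H_out = 7.270 kJ/mol
  T = 338.6 K: K = (2.657, 0.126), RR gives ψ = 0.122, H_out = 6.327 kJ/mol
Linear interpolation between T = 338.6 (H_out = 6.327) and T = 340.5 (H_out = 7.270) on hF = 6.566 gives T ≈ 339.1 K, at which ψ = 0.13.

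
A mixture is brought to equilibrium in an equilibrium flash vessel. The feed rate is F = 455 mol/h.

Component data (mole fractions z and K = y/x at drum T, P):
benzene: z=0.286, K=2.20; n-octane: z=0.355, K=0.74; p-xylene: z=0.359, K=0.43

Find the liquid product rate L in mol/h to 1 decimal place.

Rachford–Rice: g(V/F) = Σ zᵢ(Kᵢ−1)/(1+V/F(Kᵢ−1)) = 0.
Check two-phase: ΣzᵢKᵢ = 1.046 > 1 and Σzᵢ/Kᵢ = 1.445 > 1, so g(0) = 0.046 > 0 and g(1) = -0.445 < 0.
Newton iteration, V/F⁰ = 0.59:
  V/F = 0.590: g = -0.2164, g' = -0.439 → V/F = 0.098
  V/F = 0.098: g = -0.0041, g' = -0.486 → V/F = 0.089
Converged at V/F = 0.089.
Then V = V/F·F = 0.0891·455 = 40.5 mol/h and L = F − V = 414.5 mol/h.

L = 414.5 mol/h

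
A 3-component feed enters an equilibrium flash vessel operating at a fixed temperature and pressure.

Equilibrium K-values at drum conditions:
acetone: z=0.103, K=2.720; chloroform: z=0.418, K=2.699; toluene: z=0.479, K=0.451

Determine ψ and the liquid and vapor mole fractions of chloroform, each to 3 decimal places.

Material balance + equilibrium reduce to Σ zᵢ(Kᵢ−1)/(1+ψ(Kᵢ−1)) = 0.
g(0) = ΣzᵢKᵢ − 1 = 0.624 and g(1) = 1 − Σzᵢ/Kᵢ = -0.255, so a root lies in (0, 1).
Iterate (Newton) starting at ψ = 0.5:
  ψ = 0.500: g = 0.1168, g' = -0.715 → ψ = 0.663
  ψ = 0.663: g = 0.0031, g' = -0.690 → ψ = 0.668
Converged at ψ = 0.668.
Compositions from xᵢ = zᵢ/(1+ψ(Kᵢ−1)), yᵢ = Kᵢxᵢ:
  acetone: x = 0.048, y = 0.130
  chloroform: x = 0.196, y = 0.529
  toluene: x = 0.756, y = 0.341

ψ = 0.668, x_chloroform = 0.196, y_chloroform = 0.529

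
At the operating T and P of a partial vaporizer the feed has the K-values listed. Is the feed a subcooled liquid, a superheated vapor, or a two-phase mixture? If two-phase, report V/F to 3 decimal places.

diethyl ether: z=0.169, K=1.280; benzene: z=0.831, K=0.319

ΣzᵢKᵢ = 0.481; Σzᵢ/Kᵢ = 2.737.
Since ΣzᵢKᵢ < 1 the mixture is below its bubble point — single liquid phase.

subcooled liquid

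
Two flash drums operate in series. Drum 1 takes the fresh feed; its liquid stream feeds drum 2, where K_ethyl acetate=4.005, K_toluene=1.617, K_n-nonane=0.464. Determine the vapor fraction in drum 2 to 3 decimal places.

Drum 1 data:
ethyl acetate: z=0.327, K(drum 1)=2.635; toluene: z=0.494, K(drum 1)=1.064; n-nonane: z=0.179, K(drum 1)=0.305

Drum 1:
Newton iteration, ψ₁⁰ = 0.5:
  ψ₁ = 0.500: g = 0.1341, g' = -0.470 → ψ₁ = 0.786
  ψ₁ = 0.786: g = -0.0099, g' = -0.589 → ψ₁ = 0.769
Converged at ψ₁ = 0.769.
Drum-1 compositions:
  ethyl acetate: x = 0.145, y = 0.382
  toluene: x = 0.471, y = 0.501
  n-nonane: x = 0.384, y = 0.117
Drum-2 feed = drum-1 liquid: z₂ = (0.1449, 0.4708, 0.3843).
Drum 2:
Let ψ₂ = V/F and solve Σ zᵢ(Kᵢ−1)/(1+ψ₂(Kᵢ−1)) = 0.
Check two-phase: ΣzᵢKᵢ = 1.520 > 1 and Σzᵢ/Kᵢ = 1.155 > 1, so g(0) = 0.520 > 0 and g(1) = -0.155 < 0.
Newton iteration, ψ₂⁰ = 0.5:
  ψ₂ = 0.500: g = 0.1147, g' = -0.520 → ψ₂ = 0.721
  ψ₂ = 0.721: g = 0.0031, g' = -0.510 → ψ₂ = 0.727
Converged at ψ₂ = 0.727.
  ethyl acetate: x = 0.046, y = 0.182
  toluene: x = 0.325, y = 0.526
  n-nonane: x = 0.629, y = 0.292

V/F (drum 2) = 0.727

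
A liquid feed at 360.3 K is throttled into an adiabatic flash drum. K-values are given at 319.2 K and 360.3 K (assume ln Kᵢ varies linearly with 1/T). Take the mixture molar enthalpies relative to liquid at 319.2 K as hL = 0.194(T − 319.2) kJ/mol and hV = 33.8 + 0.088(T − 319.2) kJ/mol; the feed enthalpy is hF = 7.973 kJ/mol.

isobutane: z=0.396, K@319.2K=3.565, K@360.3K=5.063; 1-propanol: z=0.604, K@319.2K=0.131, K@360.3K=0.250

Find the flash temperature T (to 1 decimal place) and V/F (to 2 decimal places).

T = 320.9 K, V/F = 0.23

Adiabatic flash: solve Rachford–Rice at each trial T, then check hF = ψ·hV(T) + (1−ψ)·hL(T).
  T = 319.2 K: K = (3.565, 0.131), RR gives ψ = 0.220, H_out = 7.443 kJ/mol
  T = 360.3 K: K = (5.063, 0.250), RR gives ψ = 0.379, H_out = 19.142 kJ/mol
  T = 339.8 K: K = (4.296, 0.185), RR gives ψ = 0.302, H_out = 13.558 kJ/mol
  T = 329.5 K: K = (3.925, 0.156), RR gives ψ = 0.263, H_out = 10.597 kJ/mol
  T = 324.4 K: K = (3.745, 0.143), RR gives ψ = 0.242, H_out = 9.065 kJ/mol
  T = 321.8 K: K = (3.655, 0.137), RR gives ψ = 0.231, H_out = 8.262 kJ/mol
  T = 320.5 K: K = (3.610, 0.134), RR gives ψ = 0.226, H_out = 7.855 kJ/mol
Linear interpolation between T = 320.5 (H_out = 7.855) and T = 321.8 (H_out = 8.262) on hF = 7.973 gives T ≈ 320.9 K, at which ψ = 0.23.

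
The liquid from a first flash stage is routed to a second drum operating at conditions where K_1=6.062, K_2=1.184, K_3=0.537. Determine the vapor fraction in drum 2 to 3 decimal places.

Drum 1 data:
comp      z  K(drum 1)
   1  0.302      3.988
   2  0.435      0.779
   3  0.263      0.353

V/F (drum 2) = 0.552

Drum 1:
Rachford–Rice: g(ψ₁) = Σ zᵢ(Kᵢ−1)/(1+ψ₁(Kᵢ−1)) = 0.
Check two-phase: ΣzᵢKᵢ = 1.636 > 1 and Σzᵢ/Kᵢ = 1.379 > 1, so g(0) = 0.636 > 0 and g(1) = -0.379 < 0.
Newton–Raphson from ψ₁ = 0.5:
  ψ₁ = 0.500: g = 0.0022, g' = -0.701 → ψ₁ = 0.503
Converged at ψ₁ = 0.503.
Drum-1 compositions:
  1: x = 0.121, y = 0.481
  2: x = 0.489, y = 0.381
  3: x = 0.390, y = 0.138
Drum-2 feed = drum-1 liquid: z₂ = (0.1206, 0.4894, 0.3899).
Drum 2:
Rachford–Rice: g(ψ₂) = Σ zᵢ(Kᵢ−1)/(1+ψ₂(Kᵢ−1)) = 0.
Check two-phase: ΣzᵢKᵢ = 1.520 > 1 and Σzᵢ/Kᵢ = 1.159 > 1, so g(0) = 0.520 > 0 and g(1) = -0.159 < 0.
Newton–Raphson from ψ₂ = 0.65:
  ψ₂ = 0.650: g = -0.0355, g' = -0.352 → ψ₂ = 0.549
  ψ₂ = 0.549: g = 0.0012, g' = -0.380 → ψ₂ = 0.552
Converged at ψ₂ = 0.552.
  1: x = 0.032, y = 0.193
  2: x = 0.444, y = 0.526
  3: x = 0.524, y = 0.281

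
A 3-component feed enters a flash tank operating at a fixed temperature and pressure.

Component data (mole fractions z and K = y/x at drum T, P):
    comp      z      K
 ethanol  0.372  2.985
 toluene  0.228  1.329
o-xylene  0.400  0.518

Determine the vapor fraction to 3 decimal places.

ψ = 0.864

Material balance + equilibrium reduce to Σ zᵢ(Kᵢ−1)/(1+ψ(Kᵢ−1)) = 0.
g(0) = ΣzᵢKᵢ − 1 = 0.621 and g(1) = 1 − Σzᵢ/Kᵢ = -0.068, so a root lies in (0, 1).
Iterate (Newton) starting at ψ = 0.36:
  ψ = 0.360: g = 0.2645, g' = -0.654 → ψ = 0.764
  ψ = 0.764: g = 0.0481, g' = -0.480 → ψ = 0.864
Converged at ψ = 0.864.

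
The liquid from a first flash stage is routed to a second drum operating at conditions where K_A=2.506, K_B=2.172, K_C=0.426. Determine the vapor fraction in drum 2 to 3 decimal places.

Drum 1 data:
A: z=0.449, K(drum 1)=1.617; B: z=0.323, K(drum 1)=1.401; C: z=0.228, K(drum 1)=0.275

V/F (drum 2) = 0.703

Drum 1:
Material balance + equilibrium reduce to Σ zᵢ(Kᵢ−1)/(1+ψ₁(Kᵢ−1)) = 0.
Feasibility: ΣzᵢKᵢ = 1.241, Σzᵢ/Kᵢ = 1.337 — both > 1, two phases present.
Newton iteration, ψ₁⁰ = 0.32:
  ψ₁ = 0.320: g = 0.1309, g' = -0.363 → ψ₁ = 0.680
  ψ₁ = 0.680: g = -0.0294, g' = -0.584 → ψ₁ = 0.630
  ψ₁ = 0.630: g = -0.0015, g' = -0.528 → ψ₁ = 0.627
Converged at ψ₁ = 0.627.
Drum-1 compositions:
  A: x = 0.324, y = 0.523
  B: x = 0.258, y = 0.362
  C: x = 0.418, y = 0.115
Drum-2 feed = drum-1 liquid: z₂ = (0.3237, 0.2581, 0.4182).
Drum 2:
Material balance + equilibrium reduce to Σ zᵢ(Kᵢ−1)/(1+ψ₂(Kᵢ−1)) = 0.
g(0) = ΣzᵢKᵢ − 1 = 0.550 and g(1) = 1 − Σzᵢ/Kᵢ = -0.230, so a root lies in (0, 1).
Newton–Raphson from ψ₂ = 0.5:
  ψ₂ = 0.500: g = 0.1321, g' = -0.651 → ψ₂ = 0.703
Converged at ψ₂ = 0.703.
  A: x = 0.157, y = 0.394
  B: x = 0.141, y = 0.307
  C: x = 0.701, y = 0.299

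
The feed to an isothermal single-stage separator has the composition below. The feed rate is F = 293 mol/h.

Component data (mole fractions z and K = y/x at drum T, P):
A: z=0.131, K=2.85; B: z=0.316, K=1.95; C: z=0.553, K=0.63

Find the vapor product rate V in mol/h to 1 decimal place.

V = 213.9 mol/h

Rachford–Rice: g(V/F) = Σ zᵢ(Kᵢ−1)/(1+V/F(Kᵢ−1)) = 0.
g(0) = ΣzᵢKᵢ − 1 = 0.338 and g(1) = 1 − Σzᵢ/Kᵢ = -0.086, so a root lies in (0, 1).
Iterate (Newton) starting at V/F = 0.62:
  V/F = 0.620: g = 0.0363, g' = -0.338 → V/F = 0.727
  V/F = 0.727: g = 0.0009, g' = -0.323 → V/F = 0.730
Converged at V/F = 0.730.
Then V = V/F·F = 0.7301·293 = 213.9 mol/h and L = F − V = 79.1 mol/h.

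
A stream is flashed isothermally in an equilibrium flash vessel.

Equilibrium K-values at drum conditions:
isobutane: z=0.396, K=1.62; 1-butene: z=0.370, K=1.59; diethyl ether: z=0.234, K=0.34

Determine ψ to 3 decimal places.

Let ψ = V/F and solve Σ zᵢ(Kᵢ−1)/(1+ψ(Kᵢ−1)) = 0.
Check two-phase: ΣzᵢKᵢ = 1.309 > 1 and Σzᵢ/Kᵢ = 1.165 > 1, so g(0) = 0.309 > 0 and g(1) = -0.165 < 0.
Newton–Raphson from ψ = 0.58:
  ψ = 0.580: g = 0.0930, g' = -0.421 → ψ = 0.801
  ψ = 0.801: g = -0.0152, g' = -0.586 → ψ = 0.775
  ψ = 0.775: g = -0.0004, g' = -0.557 → ψ = 0.774
Converged at ψ = 0.774.

ψ = 0.774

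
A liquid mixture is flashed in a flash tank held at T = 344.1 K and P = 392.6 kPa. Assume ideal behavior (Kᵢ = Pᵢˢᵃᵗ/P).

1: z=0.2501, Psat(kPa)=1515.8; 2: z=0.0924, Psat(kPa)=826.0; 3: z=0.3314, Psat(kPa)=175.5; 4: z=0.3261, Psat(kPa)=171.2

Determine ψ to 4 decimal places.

Raoult's law: Kᵢ = Pᵢˢᵃᵗ/P = Pᵢˢᵃᵗ/392.6.
  K_1 = 1515.8/392.6 = 3.860927, K_2 = 826.0/392.6 = 2.103923, K_3 = 175.5/392.6 = 0.447020, K_4 = 171.2/392.6 = 0.436067
Newton–Raphson from ψ = 0.5:
  ψ = 0.5000: g = -0.14928, g' = -0.7880 → ψ = 0.3106
  ψ = 0.3106: g = 0.01065, g' = -0.9366 → ψ = 0.3219
  ψ = 0.3219: g = 0.00009, g' = -0.9208 → ψ = 0.3220
Converged at ψ = 0.3220.

ψ = 0.3220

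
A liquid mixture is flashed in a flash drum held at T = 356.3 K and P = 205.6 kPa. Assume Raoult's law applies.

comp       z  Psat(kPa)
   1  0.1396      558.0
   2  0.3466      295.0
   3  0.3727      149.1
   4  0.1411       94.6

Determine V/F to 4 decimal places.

V/F = 0.6080

Raoult's law: Kᵢ = Pᵢˢᵃᵗ/P = Pᵢˢᵃᵗ/205.6.
  K_1 = 558.0/205.6 = 2.714008, K_2 = 295.0/205.6 = 1.434825, K_3 = 149.1/205.6 = 0.725195, K_4 = 94.6/205.6 = 0.460117
Material balance + equilibrium reduce to Σ zᵢ(Kᵢ−1)/(1+V/F(Kᵢ−1)) = 0.
Check two-phase: ΣzᵢKᵢ = 1.2114 > 1 and Σzᵢ/Kᵢ = 1.1136 > 1, so g(0) = 0.2114 > 0 and g(1) = -0.1136 < 0.
Newton–Raphson from V/F = 0.7:
  V/F = 0.7000: g = -0.02496, g' = -0.2727 → V/F = 0.6085
  V/F = 0.6085: g = -0.00013, g' = -0.2710 → V/F = 0.6080
Converged at V/F = 0.6080.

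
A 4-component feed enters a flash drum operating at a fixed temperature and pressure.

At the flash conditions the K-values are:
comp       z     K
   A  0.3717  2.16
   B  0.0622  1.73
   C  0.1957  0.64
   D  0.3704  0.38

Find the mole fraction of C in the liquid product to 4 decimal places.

Rachford–Rice: g(β) = Σ zᵢ(Kᵢ−1)/(1+β(Kᵢ−1)) = 0.
g(0) = ΣzᵢKᵢ − 1 = 0.1765 and g(1) = 1 − Σzᵢ/Kᵢ = -0.4886, so a root lies in (0, 1).
Newton iteration, β⁰ = 0.63:
  β = 0.6300: g = -0.18774, g' = -0.6083 → β = 0.3214
  β = 0.3214: g = -0.01561, g' = -0.5416 → β = 0.2926
  β = 0.2926: g = 0.00005, g' = -0.5455 → β = 0.2927
Converged at β = 0.2927.
Compositions from xᵢ = zᵢ/(1+β(Kᵢ−1)), yᵢ = Kᵢxᵢ:
  A: x = 0.2775, y = 0.5994
  B: x = 0.0513, y = 0.0887
  C: x = 0.2187, y = 0.1400
  D: x = 0.4525, y = 0.1720

x_C = 0.2187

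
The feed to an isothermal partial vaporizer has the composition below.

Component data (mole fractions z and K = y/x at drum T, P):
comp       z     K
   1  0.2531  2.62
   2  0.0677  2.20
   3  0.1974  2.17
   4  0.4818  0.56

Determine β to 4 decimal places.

β = 0.8273

Let β = V/F and solve Σ zᵢ(Kᵢ−1)/(1+β(Kᵢ−1)) = 0.
Check two-phase: ΣzᵢKᵢ = 1.5102 > 1 and Σzᵢ/Kᵢ = 1.0787 > 1, so g(0) = 0.5102 > 0 and g(1) = -0.0787 < 0.
Iterate (Newton) starting at β = 0.34:
  β = 0.3400: g = 0.23804, g' = -0.5926 → β = 0.7416
  β = 0.7416: g = 0.03821, g' = -0.4473 → β = 0.8271
  β = 0.8271: g = 0.00011, g' = -0.4462 → β = 0.8273
Converged at β = 0.8273.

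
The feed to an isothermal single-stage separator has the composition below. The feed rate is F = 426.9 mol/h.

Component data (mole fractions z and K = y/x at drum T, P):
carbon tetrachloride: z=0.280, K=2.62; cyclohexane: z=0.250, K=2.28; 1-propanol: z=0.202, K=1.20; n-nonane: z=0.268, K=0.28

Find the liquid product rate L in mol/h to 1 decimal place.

Material balance + equilibrium reduce to Σ zᵢ(Kᵢ−1)/(1+V/F(Kᵢ−1)) = 0.
g(0) = ΣzᵢKᵢ − 1 = 0.621 and g(1) = 1 − Σzᵢ/Kᵢ = -0.342, so a root lies in (0, 1).
Newton–Raphson from V/F = 0.54:
  V/F = 0.540: g = 0.1519, g' = -0.731 → V/F = 0.748
  V/F = 0.748: g = -0.0144, g' = -0.916 → V/F = 0.732
Converged at V/F = 0.732.
Then V = V/F·F = 0.7320·426.9 = 312.5 mol/h and L = F − V = 114.4 mol/h.

L = 114.4 mol/h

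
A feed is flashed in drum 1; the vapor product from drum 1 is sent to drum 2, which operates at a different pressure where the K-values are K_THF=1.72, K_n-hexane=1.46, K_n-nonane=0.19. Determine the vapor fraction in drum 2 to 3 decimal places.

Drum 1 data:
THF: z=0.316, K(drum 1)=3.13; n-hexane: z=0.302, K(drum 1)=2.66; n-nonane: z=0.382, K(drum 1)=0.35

V/F (drum 2) = 0.471

Drum 1:
Let ψ₁ = V/F and solve Σ zᵢ(Kᵢ−1)/(1+ψ₁(Kᵢ−1)) = 0.
Check two-phase: ΣzᵢKᵢ = 1.926 > 1 and Σzᵢ/Kᵢ = 1.306 > 1, so g(0) = 0.926 > 0 and g(1) = -0.306 < 0.
Iterate (Newton) starting at ψ₁ = 0.5:
  ψ₁ = 0.500: g = 0.2320, g' = -0.939 → ψ₁ = 0.747
  ψ₁ = 0.747: g = 0.0008, g' = -0.989 → ψ₁ = 0.748
Converged at ψ₁ = 0.748.
Drum-1 compositions:
  THF: x = 0.122, y = 0.381
  n-hexane: x = 0.135, y = 0.358
  n-nonane: x = 0.743, y = 0.260
Drum-2 feed = drum-1 vapor: z₂ = (0.3814, 0.3584, 0.2602).
Drum 2:
Let ψ₂ = V/F and solve Σ zᵢ(Kᵢ−1)/(1+ψ₂(Kᵢ−1)) = 0.
g(0) = ΣzᵢKᵢ − 1 = 0.229 and g(1) = 1 − Σzᵢ/Kᵢ = -0.837, so a root lies in (0, 1).
Newton–Raphson from ψ₂ = 0.53:
  ψ₂ = 0.530: g = -0.0380, g' = -0.677 → ψ₂ = 0.474
  ψ₂ = 0.474: g = -0.0019, g' = -0.611 → ψ₂ = 0.471
Converged at ψ₂ = 0.471.
  THF: x = 0.285, y = 0.490
  n-hexane: x = 0.295, y = 0.430
  n-nonane: x = 0.421, y = 0.080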